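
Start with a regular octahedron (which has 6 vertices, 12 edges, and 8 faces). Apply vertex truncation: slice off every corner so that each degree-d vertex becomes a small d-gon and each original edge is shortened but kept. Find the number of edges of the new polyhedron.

Truncation replaces each original edge-end by a new vertex, so V′ = 2E = 24.
Each original edge survives, and each old vertex of degree d contributes d new edges; summing degrees gives Σd = 2E, so E′ = E + 2E = 3E = 36.
Each original face survives and each original vertex becomes one new face: F′ = F + V = 14.

36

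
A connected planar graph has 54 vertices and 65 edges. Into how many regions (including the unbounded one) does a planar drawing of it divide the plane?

13

Euler's formula for a connected plane graph: V − E + F = 2, so F = 2 − 54 + 65 = 13.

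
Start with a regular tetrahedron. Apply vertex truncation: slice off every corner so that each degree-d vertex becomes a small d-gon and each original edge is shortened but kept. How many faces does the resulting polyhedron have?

8

The base solid has V = 4, E = 6, F = 4.
Truncation replaces each original edge-end by a new vertex, so V′ = 2E = 12.
Each original edge survives, and each old vertex of degree d contributes d new edges; summing degrees gives Σd = 2E, so E′ = E + 2E = 3E = 18.
Each original face survives and each original vertex becomes one new face: F′ = F + V = 8.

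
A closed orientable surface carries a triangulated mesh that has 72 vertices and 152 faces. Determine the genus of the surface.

Every face is a triangle, so 2E = 3·152 = 456, giving E = 228.
χ = V − E + F = 72 − 228 + 152 = -4.
For a closed orientable surface χ = 2 − 2g, so g = (2 − (-4))/2 = 3.

3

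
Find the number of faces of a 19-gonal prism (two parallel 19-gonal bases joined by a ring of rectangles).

21

A prism on an n-gon has two n-gon bases and n rectangular sides: V = 2·19 = 38, E = 3·19 = 57, F = 19 + 2 = 21.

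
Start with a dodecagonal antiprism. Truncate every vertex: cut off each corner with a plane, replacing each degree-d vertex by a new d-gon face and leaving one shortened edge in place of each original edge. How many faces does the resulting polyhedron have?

The base solid has V = 24, E = 48, F = 26.
Truncation replaces each original edge-end by a new vertex, so V′ = 2E = 96.
Each original edge survives, and each old vertex of degree d contributes d new edges; summing degrees gives Σd = 2E, so E′ = E + 2E = 3E = 144.
Each original face survives and each original vertex becomes one new face: F′ = F + V = 50.

50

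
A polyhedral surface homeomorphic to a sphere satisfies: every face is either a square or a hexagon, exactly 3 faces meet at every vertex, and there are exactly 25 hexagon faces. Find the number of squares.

6

Let x be the number of squares; then F = 25 + x.
Edge–face incidences: 2E = 6·25 + 4·x = 150 + 4x.
Every vertex has degree 3, so 3V = 2E.
Euler: V − E + F = 2 ⇒ (2E)/3 − E + (25 + x) = 2.
Multiply by 6: 2·(2E) − 3·(2E) + 6·(25 + x) = 12, i.e. 150 + 6x − (150 + 4x) = 12.
Collecting terms: 2x = 12, so x = 6.
Then 2E = 150 + 4·6 = 174, so E = 87, V = 2E/3 = 58, F = 25 + 6 = 31.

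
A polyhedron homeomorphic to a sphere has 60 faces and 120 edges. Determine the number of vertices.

Here V − E + F = 2.
V = 2 + E − F = 2 + 120 − 60 = 62.

62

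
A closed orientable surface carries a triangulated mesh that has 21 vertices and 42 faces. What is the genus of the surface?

1

Every face is a triangle, so 2E = 3·42 = 126, giving E = 63.
χ = V − E + F = 21 − 63 + 42 = 0.
For a closed orientable surface χ = 2 − 2g, so g = (2 − (0))/2 = 1.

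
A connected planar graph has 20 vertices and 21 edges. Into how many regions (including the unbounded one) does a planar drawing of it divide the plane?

Euler's formula for a connected plane graph: V − E + F = 2, so F = 2 − 20 + 21 = 3.

3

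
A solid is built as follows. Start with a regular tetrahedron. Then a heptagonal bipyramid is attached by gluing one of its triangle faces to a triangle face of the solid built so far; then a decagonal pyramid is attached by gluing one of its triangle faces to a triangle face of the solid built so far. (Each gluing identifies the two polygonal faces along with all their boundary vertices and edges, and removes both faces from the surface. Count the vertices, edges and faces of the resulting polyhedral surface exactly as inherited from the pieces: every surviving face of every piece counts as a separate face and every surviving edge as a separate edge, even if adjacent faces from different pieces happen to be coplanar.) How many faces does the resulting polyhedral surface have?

25

A regular tetrahedron: V=4, E=6, F=4.
Attach a heptagonal bipyramid (V=9, E=21, F=14) along a 3-gon: merge 3 vertices and 3 edges, delete both glued faces → V=10, E=24, F=16.
Attach a decagonal pyramid (V=11, E=20, F=11) along a 3-gon: merge 3 vertices and 3 edges, delete both glued faces → V=18, E=41, F=25.
Check: V − E + F = 18 − 41 + 25 = 2.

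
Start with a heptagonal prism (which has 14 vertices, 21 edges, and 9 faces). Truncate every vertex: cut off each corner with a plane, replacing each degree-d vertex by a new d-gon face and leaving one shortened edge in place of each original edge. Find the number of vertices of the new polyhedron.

42

Truncation replaces each original edge-end by a new vertex, so V′ = 2E = 42.
Each original edge survives, and each old vertex of degree d contributes d new edges; summing degrees gives Σd = 2E, so E′ = E + 2E = 3E = 63.
Each original face survives and each original vertex becomes one new face: F′ = F + V = 23.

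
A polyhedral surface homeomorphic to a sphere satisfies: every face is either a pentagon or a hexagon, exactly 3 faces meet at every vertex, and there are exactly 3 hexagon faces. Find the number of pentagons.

Let x be the number of pentagons; then F = 3 + x.
Edge–face incidences: 2E = 6·3 + 5·x = 18 + 5x.
Every vertex has degree 3, so 3V = 2E.
Euler: V − E + F = 2 ⇒ (2E)/3 − E + (3 + x) = 2.
Multiply by 6: 2·(2E) − 3·(2E) + 6·(3 + x) = 12, i.e. 18 + 6x − (18 + 5x) = 12.
Collecting terms: x = 12.
Then 2E = 18 + 5·12 = 78, so E = 39, V = 2E/3 = 26, F = 3 + 12 = 15.

12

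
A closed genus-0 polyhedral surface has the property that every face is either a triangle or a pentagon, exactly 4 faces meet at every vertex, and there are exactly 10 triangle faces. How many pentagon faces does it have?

2

Let x be the number of pentagons; then F = 10 + x.
Edge–face incidences: 2E = 3·10 + 5·x = 30 + 5x.
Every vertex has degree 4, so 4V = 2E.
Euler: V − E + F = 2 ⇒ (2E)/4 − E + (10 + x) = 2.
Multiply by 8: 2·(2E) − 4·(2E) + 8·(10 + x) = 16, i.e. 80 + 8x − 2·(30 + 5x) = 16.
Collecting terms: −2x + 20 = 16, so −2x = −4, so x = 2.
Then 2E = 30 + 5·2 = 40, so E = 20, V = 2E/4 = 10, F = 10 + 2 = 12.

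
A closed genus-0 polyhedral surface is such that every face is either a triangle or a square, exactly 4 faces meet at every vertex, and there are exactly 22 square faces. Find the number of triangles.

Let x be the number of triangles; then F = 22 + x.
Edge–face incidences: 2E = 4·22 + 3·x = 88 + 3x.
Every vertex has degree 4, so 4V = 2E.
Euler: V − E + F = 2 ⇒ (2E)/4 − E + (22 + x) = 2.
Multiply by 8: 2·(2E) − 4·(2E) + 8·(22 + x) = 16, i.e. 176 + 8x − 2·(88 + 3x) = 16.
Collecting terms: 2x = 16, so x = 8.
Then 2E = 88 + 3·8 = 112, so E = 56, V = 2E/4 = 28, F = 22 + 8 = 30.

8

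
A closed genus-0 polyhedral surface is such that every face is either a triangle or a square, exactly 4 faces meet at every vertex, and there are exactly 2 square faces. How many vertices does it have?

Let x be the number of triangles; then F = 2 + x.
Edge–face incidences: 2E = 4·2 + 3·x = 8 + 3x.
Every vertex has degree 4, so 4V = 2E.
Euler: V − E + F = 2 ⇒ (2E)/4 − E + (2 + x) = 2.
Multiply by 8: 2·(2E) − 4·(2E) + 8·(2 + x) = 16, i.e. 16 + 8x − 2·(8 + 3x) = 16.
Collecting terms: 2x = 16, so x = 8.
Then 2E = 8 + 3·8 = 32, so E = 16, V = 2E/4 = 8, F = 2 + 8 = 10.

8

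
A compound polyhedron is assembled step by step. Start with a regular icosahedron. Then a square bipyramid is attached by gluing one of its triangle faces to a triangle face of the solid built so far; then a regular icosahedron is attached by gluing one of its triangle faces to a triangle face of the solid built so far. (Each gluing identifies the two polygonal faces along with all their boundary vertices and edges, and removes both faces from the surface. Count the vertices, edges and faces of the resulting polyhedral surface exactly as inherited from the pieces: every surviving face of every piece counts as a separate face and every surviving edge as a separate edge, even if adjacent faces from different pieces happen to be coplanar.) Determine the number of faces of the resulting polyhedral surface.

A regular icosahedron: V=12, E=30, F=20.
Attach a square bipyramid (V=6, E=12, F=8) along a 3-gon: merge 3 vertices and 3 edges, delete both glued faces → V=15, E=39, F=26.
Attach a regular icosahedron (V=12, E=30, F=20) along a 3-gon: merge 3 vertices and 3 edges, delete both glued faces → V=24, E=66, F=44.
Check: V − E + F = 24 − 66 + 44 = 2.

44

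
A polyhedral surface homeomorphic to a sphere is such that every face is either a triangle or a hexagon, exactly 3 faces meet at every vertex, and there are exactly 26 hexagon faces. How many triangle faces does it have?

4

Let x be the number of triangles; then F = 26 + x.
Edge–face incidences: 2E = 6·26 + 3·x = 156 + 3x.
Every vertex has degree 3, so 3V = 2E.
Euler: V − E + F = 2 ⇒ (2E)/3 − E + (26 + x) = 2.
Multiply by 6: 2·(2E) − 3·(2E) + 6·(26 + x) = 12, i.e. 156 + 6x − (156 + 3x) = 12.
Collecting terms: 3x = 12, so x = 4.
Then 2E = 156 + 3·4 = 168, so E = 84, V = 2E/3 = 56, F = 26 + 4 = 30.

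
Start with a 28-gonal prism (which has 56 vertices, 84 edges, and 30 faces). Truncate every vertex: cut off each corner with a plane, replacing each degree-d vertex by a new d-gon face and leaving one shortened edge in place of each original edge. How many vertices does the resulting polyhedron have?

Truncation replaces each original edge-end by a new vertex, so V′ = 2E = 168.
Each original edge survives, and each old vertex of degree d contributes d new edges; summing degrees gives Σd = 2E, so E′ = E + 2E = 3E = 252.
Each original face survives and each original vertex becomes one new face: F′ = F + V = 86.

168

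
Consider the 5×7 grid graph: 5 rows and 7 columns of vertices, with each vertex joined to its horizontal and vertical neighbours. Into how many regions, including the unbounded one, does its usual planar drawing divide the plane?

The grid has V = 5·7 = 35 vertices and E = 5·6 + 7·4 = 58 edges.
F = 2 − V + E = 2 − 35 + 58 = 25.

25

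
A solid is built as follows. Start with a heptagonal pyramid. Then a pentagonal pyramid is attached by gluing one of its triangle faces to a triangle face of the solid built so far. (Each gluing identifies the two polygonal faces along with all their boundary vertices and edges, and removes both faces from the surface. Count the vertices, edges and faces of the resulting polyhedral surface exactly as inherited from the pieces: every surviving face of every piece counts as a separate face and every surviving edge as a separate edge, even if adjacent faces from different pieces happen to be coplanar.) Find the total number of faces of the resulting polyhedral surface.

A heptagonal pyramid: V=8, E=14, F=8.
Attach a pentagonal pyramid (V=6, E=10, F=6) along a 3-gon: merge 3 vertices and 3 edges, delete both glued faces → V=11, E=21, F=12.
Check: V − E + F = 11 − 21 + 12 = 2.

12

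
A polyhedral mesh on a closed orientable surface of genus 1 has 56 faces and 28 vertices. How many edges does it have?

84

For a closed orientable surface of genus 1, χ = 2 − 2·1 = 0.
E = V + F − (0) = 28 + 56 − (0) = 84.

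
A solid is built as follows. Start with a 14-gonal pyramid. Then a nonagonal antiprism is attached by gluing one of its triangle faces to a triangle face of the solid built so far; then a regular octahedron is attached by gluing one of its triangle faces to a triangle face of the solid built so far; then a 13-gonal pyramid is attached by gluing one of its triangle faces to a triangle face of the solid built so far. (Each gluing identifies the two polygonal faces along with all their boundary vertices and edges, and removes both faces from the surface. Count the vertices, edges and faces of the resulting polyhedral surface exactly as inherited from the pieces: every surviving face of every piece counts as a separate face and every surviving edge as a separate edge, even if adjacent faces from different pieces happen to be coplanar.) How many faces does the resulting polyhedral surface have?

A 14-gonal pyramid: V=15, E=28, F=15.
Attach a nonagonal antiprism (V=18, E=36, F=20) along a 3-gon: merge 3 vertices and 3 edges, delete both glued faces → V=30, E=61, F=33.
Attach a regular octahedron (V=6, E=12, F=8) along a 3-gon: merge 3 vertices and 3 edges, delete both glued faces → V=33, E=70, F=39.
Attach a 13-gonal pyramid (V=14, E=26, F=14) along a 3-gon: merge 3 vertices and 3 edges, delete both glued faces → V=44, E=93, F=51.
Check: V − E + F = 44 − 93 + 51 = 2.

51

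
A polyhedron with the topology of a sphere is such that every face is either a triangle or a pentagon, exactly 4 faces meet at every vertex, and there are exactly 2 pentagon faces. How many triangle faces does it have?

10

Let x be the number of triangles; then F = 2 + x.
Edge–face incidences: 2E = 5·2 + 3·x = 10 + 3x.
Every vertex has degree 4, so 4V = 2E.
Euler: V − E + F = 2 ⇒ (2E)/4 − E + (2 + x) = 2.
Multiply by 8: 2·(2E) − 4·(2E) + 8·(2 + x) = 16, i.e. 16 + 8x − 2·(10 + 3x) = 16.
Collecting terms: 2x − 4 = 16, so 2x = 20, so x = 10.
Then 2E = 10 + 3·10 = 40, so E = 20, V = 2E/4 = 10, F = 2 + 10 = 12.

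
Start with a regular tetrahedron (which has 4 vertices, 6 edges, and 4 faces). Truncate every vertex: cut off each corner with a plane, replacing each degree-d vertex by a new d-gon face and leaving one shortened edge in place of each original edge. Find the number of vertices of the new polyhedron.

Truncation replaces each original edge-end by a new vertex, so V′ = 2E = 12.
Each original edge survives, and each old vertex of degree d contributes d new edges; summing degrees gives Σd = 2E, so E′ = E + 2E = 3E = 18.
Each original face survives and each original vertex becomes one new face: F′ = F + V = 8.

12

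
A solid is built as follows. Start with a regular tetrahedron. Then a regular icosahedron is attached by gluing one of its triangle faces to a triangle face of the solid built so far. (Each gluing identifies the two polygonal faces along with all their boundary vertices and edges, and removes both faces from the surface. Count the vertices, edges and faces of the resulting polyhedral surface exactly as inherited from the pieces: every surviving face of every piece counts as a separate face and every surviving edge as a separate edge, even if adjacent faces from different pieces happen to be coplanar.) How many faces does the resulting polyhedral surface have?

22

A regular tetrahedron: V=4, E=6, F=4.
Attach a regular icosahedron (V=12, E=30, F=20) along a 3-gon: merge 3 vertices and 3 edges, delete both glued faces → V=13, E=33, F=22.
Check: V − E + F = 13 − 33 + 22 = 2.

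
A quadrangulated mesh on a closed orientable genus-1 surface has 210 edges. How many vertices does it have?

χ = 2 − 2·1 = 0, and every face is a square so 4F = 2E.
F = 2E/4 = 105. Then V = 0 + E − F = 0 + 210 − 105 = 105.

105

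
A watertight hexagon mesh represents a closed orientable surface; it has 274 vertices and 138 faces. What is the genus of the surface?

2

Every face is a hexagon, so 2E = 6·138 = 828, giving E = 414.
χ = V − E + F = 274 − 414 + 138 = -2.
For a closed orientable surface χ = 2 − 2g, so g = (2 − (-2))/2 = 2.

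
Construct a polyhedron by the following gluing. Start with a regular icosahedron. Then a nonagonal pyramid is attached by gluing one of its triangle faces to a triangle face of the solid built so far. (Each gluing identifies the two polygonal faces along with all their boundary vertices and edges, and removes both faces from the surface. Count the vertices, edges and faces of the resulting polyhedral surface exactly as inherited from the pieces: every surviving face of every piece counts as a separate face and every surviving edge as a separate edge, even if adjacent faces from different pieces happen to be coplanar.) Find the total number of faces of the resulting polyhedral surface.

A regular icosahedron: V=12, E=30, F=20.
Attach a nonagonal pyramid (V=10, E=18, F=10) along a 3-gon: merge 3 vertices and 3 edges, delete both glued faces → V=19, E=45, F=28.
Check: V − E + F = 19 − 45 + 28 = 2.

28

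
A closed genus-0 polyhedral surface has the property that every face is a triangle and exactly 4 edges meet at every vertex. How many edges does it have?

12

Each face has 3 edges and each edge borders two faces, so 2E = 3F.
Each vertex has degree 4, so 4V = 2E and hence V = 3F/4.
Euler: V − E + F = 2 ⇒ (3F/4) − (3F/2) + F = 2.
Multiply by 8: (6 − 12 + 8)F = 16, i.e. 2F = 16.
So F = 8, E = 3·8/2 = 12, V = 3·8/4 = 6.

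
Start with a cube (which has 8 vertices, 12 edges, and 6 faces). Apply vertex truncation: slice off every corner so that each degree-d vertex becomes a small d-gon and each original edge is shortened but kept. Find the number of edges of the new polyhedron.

36

Truncation replaces each original edge-end by a new vertex, so V′ = 2E = 24.
Each original edge survives, and each old vertex of degree d contributes d new edges; summing degrees gives Σd = 2E, so E′ = E + 2E = 3E = 36.
Each original face survives and each original vertex becomes one new face: F′ = F + V = 14.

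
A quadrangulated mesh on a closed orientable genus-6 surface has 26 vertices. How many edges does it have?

72

χ = 2 − 2·6 = -10, and every face is a square so 4F = 2E.
V − E + F = -10 with E = 4F/2 gives 26 − (4/2 − 1)·F = -10, so F = 36 and E = 72.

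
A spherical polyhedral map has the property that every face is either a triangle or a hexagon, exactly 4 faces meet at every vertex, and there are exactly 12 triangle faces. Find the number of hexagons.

Let x be the number of hexagons; then F = 12 + x.
Edge–face incidences: 2E = 3·12 + 6·x = 36 + 6x.
Every vertex has degree 4, so 4V = 2E.
Euler: V − E + F = 2 ⇒ (2E)/4 − E + (12 + x) = 2.
Multiply by 8: 2·(2E) − 4·(2E) + 8·(12 + x) = 16, i.e. 96 + 8x − 2·(36 + 6x) = 16.
Collecting terms: −4x + 24 = 16, so −4x = −8, so x = 2.
Then 2E = 36 + 6·2 = 48, so E = 24, V = 2E/4 = 12, F = 12 + 2 = 14.

2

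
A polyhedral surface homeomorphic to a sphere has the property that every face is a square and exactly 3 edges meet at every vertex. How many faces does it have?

Each face has 4 edges and each edge borders two faces, so 2E = 4F.
Each vertex has degree 3, so 3V = 2E and hence V = 4F/3.
Euler: V − E + F = 2 ⇒ (4F/3) − (4F/2) + F = 2.
Multiply by 6: (8 − 12 + 6)F = 12, i.e. 2F = 12.
So F = 6, E = 4·6/2 = 12, V = 4·6/3 = 8.

6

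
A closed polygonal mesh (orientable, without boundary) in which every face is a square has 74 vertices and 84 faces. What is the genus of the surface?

Every face is a square, so 2E = 4·84 = 336, giving E = 168.
χ = V − E + F = 74 − 168 + 84 = -10.
For a closed orientable surface χ = 2 − 2g, so g = (2 − (-10))/2 = 6.

6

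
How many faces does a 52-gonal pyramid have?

A pyramid on an n-gon base has one n-gon and n triangles: V = 52 + 1 = 53, E = 2·52 = 104, F = 52 + 1 = 53.

53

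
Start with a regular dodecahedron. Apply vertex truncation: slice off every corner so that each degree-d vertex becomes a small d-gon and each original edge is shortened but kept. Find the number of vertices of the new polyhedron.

The base solid has V = 20, E = 30, F = 12.
Truncation replaces each original edge-end by a new vertex, so V′ = 2E = 60.
Each original edge survives, and each old vertex of degree d contributes d new edges; summing degrees gives Σd = 2E, so E′ = E + 2E = 3E = 90.
Each original face survives and each original vertex becomes one new face: F′ = F + V = 32.

60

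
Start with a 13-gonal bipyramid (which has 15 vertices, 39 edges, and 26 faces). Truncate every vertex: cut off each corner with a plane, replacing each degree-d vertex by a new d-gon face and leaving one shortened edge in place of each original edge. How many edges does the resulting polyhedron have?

117

Truncation replaces each original edge-end by a new vertex, so V′ = 2E = 78.
Each original edge survives, and each old vertex of degree d contributes d new edges; summing degrees gives Σd = 2E, so E′ = E + 2E = 3E = 117.
Each original face survives and each original vertex becomes one new face: F′ = F + V = 41.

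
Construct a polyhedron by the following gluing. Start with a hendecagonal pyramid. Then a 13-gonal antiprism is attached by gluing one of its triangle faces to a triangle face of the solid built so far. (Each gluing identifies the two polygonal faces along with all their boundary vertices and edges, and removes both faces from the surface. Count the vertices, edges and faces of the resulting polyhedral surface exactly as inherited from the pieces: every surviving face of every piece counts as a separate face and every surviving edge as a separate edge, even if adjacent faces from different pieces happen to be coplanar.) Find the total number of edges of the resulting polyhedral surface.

A hendecagonal pyramid: V=12, E=22, F=12.
Attach a 13-gonal antiprism (V=26, E=52, F=28) along a 3-gon: merge 3 vertices and 3 edges, delete both glued faces → V=35, E=71, F=38.
Check: V − E + F = 35 − 71 + 38 = 2.

71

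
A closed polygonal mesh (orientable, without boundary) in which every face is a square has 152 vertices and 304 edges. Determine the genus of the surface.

1

Every face is a square and each edge borders two faces, so 4F = 2·304, giving F = 152.
χ = V − E + F = 152 − 304 + 152 = 0.
For a closed orientable surface χ = 2 − 2g, so g = (2 − (0))/2 = 1.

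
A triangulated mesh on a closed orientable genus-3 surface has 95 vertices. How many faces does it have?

χ = 2 − 2·3 = -4, and every face is a triangle so 3F = 2E.
V − E + F = -4 with E = 3F/2 gives 95 − (3/2 − 1)·F = -4, so F = 198 and E = 297.

198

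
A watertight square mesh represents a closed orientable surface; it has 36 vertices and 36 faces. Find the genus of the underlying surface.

Every face is a square, so 2E = 4·36 = 144, giving E = 72.
χ = V − E + F = 36 − 72 + 36 = 0.
For a closed orientable surface χ = 2 − 2g, so g = (2 − (0))/2 = 1.

1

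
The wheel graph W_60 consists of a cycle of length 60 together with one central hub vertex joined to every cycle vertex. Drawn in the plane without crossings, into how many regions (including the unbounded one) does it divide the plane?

61

W_60 has V = 60 + 1 = 61 vertices and E = 2·60 = 120 edges.
By Euler's formula F = 2 − V + E = 2 − 61 + 120 = 61.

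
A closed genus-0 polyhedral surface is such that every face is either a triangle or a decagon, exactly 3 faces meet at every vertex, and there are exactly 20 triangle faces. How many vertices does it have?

60

Let x be the number of decagons; then F = 20 + x.
Edge–face incidences: 2E = 3·20 + 10·x = 60 + 10x.
Every vertex has degree 3, so 3V = 2E.
Euler: V − E + F = 2 ⇒ (2E)/3 − E + (20 + x) = 2.
Multiply by 6: 2·(2E) − 3·(2E) + 6·(20 + x) = 12, i.e. 120 + 6x − (60 + 10x) = 12.
Collecting terms: −4x + 60 = 12, so −4x = −48, so x = 12.
Then 2E = 60 + 10·12 = 180, so E = 90, V = 2E/3 = 60, F = 20 + 12 = 32.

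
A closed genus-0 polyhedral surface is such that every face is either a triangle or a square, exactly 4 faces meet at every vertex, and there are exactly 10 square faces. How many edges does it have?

Let x be the number of triangles; then F = 10 + x.
Edge–face incidences: 2E = 4·10 + 3·x = 40 + 3x.
Every vertex has degree 4, so 4V = 2E.
Euler: V − E + F = 2 ⇒ (2E)/4 − E + (10 + x) = 2.
Multiply by 8: 2·(2E) − 4·(2E) + 8·(10 + x) = 16, i.e. 80 + 8x − 2·(40 + 3x) = 16.
Collecting terms: 2x = 16, so x = 8.
Then 2E = 40 + 3·8 = 64, so E = 32, V = 2E/4 = 16, F = 10 + 8 = 18.

32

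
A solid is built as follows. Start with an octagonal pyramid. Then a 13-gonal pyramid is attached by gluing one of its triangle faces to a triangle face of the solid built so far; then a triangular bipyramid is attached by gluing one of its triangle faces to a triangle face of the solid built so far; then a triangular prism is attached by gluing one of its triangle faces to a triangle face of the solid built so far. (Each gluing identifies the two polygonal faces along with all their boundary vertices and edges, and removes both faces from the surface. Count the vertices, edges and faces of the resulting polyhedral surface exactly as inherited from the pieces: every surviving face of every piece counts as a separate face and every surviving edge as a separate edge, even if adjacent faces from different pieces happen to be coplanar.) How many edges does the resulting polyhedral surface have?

51

An octagonal pyramid: V=9, E=16, F=9.
Attach a 13-gonal pyramid (V=14, E=26, F=14) along a 3-gon: merge 3 vertices and 3 edges, delete both glued faces → V=20, E=39, F=21.
Attach a triangular bipyramid (V=5, E=9, F=6) along a 3-gon: merge 3 vertices and 3 edges, delete both glued faces → V=22, E=45, F=25.
Attach a triangular prism (V=6, E=9, F=5) along a 3-gon: merge 3 vertices and 3 edges, delete both glued faces → V=25, E=51, F=28.
Check: V − E + F = 25 − 51 + 28 = 2.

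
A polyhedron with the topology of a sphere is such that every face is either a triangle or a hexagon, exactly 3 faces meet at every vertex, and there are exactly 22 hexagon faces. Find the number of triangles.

4

Let x be the number of triangles; then F = 22 + x.
Edge–face incidences: 2E = 6·22 + 3·x = 132 + 3x.
Every vertex has degree 3, so 3V = 2E.
Euler: V − E + F = 2 ⇒ (2E)/3 − E + (22 + x) = 2.
Multiply by 6: 2·(2E) − 3·(2E) + 6·(22 + x) = 12, i.e. 132 + 6x − (132 + 3x) = 12.
Collecting terms: 3x = 12, so x = 4.
Then 2E = 132 + 3·4 = 144, so E = 72, V = 2E/3 = 48, F = 22 + 4 = 26.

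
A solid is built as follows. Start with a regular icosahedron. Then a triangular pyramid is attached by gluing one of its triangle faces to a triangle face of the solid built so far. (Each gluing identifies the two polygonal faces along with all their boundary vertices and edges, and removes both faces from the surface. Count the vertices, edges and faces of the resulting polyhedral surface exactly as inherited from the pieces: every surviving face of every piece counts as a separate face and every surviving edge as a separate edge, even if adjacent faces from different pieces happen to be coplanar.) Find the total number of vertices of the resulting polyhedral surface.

13

A regular icosahedron: V=12, E=30, F=20.
Attach a triangular pyramid (V=4, E=6, F=4) along a 3-gon: merge 3 vertices and 3 edges, delete both glued faces → V=13, E=33, F=22.
Check: V − E + F = 13 − 33 + 22 = 2.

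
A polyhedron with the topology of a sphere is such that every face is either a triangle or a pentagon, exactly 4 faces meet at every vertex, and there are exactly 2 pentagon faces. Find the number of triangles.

Let x be the number of triangles; then F = 2 + x.
Edge–face incidences: 2E = 5·2 + 3·x = 10 + 3x.
Every vertex has degree 4, so 4V = 2E.
Euler: V − E + F = 2 ⇒ (2E)/4 − E + (2 + x) = 2.
Multiply by 8: 2·(2E) − 4·(2E) + 8·(2 + x) = 16, i.e. 16 + 8x − 2·(10 + 3x) = 16.
Collecting terms: 2x − 4 = 16, so 2x = 20, so x = 10.
Then 2E = 10 + 3·10 = 40, so E = 20, V = 2E/4 = 10, F = 2 + 10 = 12.

10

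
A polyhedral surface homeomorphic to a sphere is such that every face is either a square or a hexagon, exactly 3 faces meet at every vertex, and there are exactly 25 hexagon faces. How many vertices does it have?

58

Let x be the number of squares; then F = 25 + x.
Edge–face incidences: 2E = 6·25 + 4·x = 150 + 4x.
Every vertex has degree 3, so 3V = 2E.
Euler: V − E + F = 2 ⇒ (2E)/3 − E + (25 + x) = 2.
Multiply by 6: 2·(2E) − 3·(2E) + 6·(25 + x) = 12, i.e. 150 + 6x − (150 + 4x) = 12.
Collecting terms: 2x = 12, so x = 6.
Then 2E = 150 + 4·6 = 174, so E = 87, V = 2E/3 = 58, F = 25 + 6 = 31.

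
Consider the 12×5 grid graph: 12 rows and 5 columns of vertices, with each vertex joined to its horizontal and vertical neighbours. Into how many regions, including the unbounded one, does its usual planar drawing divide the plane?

45

The grid has V = 12·5 = 60 vertices and E = 12·4 + 5·11 = 103 edges.
F = 2 − V + E = 2 − 60 + 103 = 45.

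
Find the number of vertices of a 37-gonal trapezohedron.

76

The n-trapezohedron (dual of the n-antiprism) has V = 2·37 + 2 = 76, E = 4·37 = 148, F = 2·37 = 74.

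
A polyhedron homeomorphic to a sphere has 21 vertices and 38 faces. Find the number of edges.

Here V − E + F = 2.
E = V + F − (2) = 21 + 38 − (2) = 57.

57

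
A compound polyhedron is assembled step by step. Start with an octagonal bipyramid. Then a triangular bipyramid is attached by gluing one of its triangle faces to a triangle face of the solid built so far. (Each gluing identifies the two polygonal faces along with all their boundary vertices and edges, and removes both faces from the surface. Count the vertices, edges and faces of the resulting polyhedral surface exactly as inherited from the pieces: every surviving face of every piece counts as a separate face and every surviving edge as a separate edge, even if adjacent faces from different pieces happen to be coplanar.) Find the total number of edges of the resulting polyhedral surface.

30

An octagonal bipyramid: V=10, E=24, F=16.
Attach a triangular bipyramid (V=5, E=9, F=6) along a 3-gon: merge 3 vertices and 3 edges, delete both glued faces → V=12, E=30, F=20.
Check: V − E + F = 12 − 30 + 20 = 2.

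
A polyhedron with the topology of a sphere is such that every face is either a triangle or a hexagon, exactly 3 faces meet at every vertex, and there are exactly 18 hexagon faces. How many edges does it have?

Let x be the number of triangles; then F = 18 + x.
Edge–face incidences: 2E = 6·18 + 3·x = 108 + 3x.
Every vertex has degree 3, so 3V = 2E.
Euler: V − E + F = 2 ⇒ (2E)/3 − E + (18 + x) = 2.
Multiply by 6: 2·(2E) − 3·(2E) + 6·(18 + x) = 12, i.e. 108 + 6x − (108 + 3x) = 12.
Collecting terms: 3x = 12, so x = 4.
Then 2E = 108 + 3·4 = 120, so E = 60, V = 2E/3 = 40, F = 18 + 4 = 22.

60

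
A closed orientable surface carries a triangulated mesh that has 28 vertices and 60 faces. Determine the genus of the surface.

Every face is a triangle, so 2E = 3·60 = 180, giving E = 90.
χ = V − E + F = 28 − 90 + 60 = -2.
For a closed orientable surface χ = 2 − 2g, so g = (2 − (-2))/2 = 2.

2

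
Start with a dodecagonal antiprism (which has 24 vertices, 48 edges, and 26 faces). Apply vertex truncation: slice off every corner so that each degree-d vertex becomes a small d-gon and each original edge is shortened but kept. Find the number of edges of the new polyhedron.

Truncation replaces each original edge-end by a new vertex, so V′ = 2E = 96.
Each original edge survives, and each old vertex of degree d contributes d new edges; summing degrees gives Σd = 2E, so E′ = E + 2E = 3E = 144.
Each original face survives and each original vertex becomes one new face: F′ = F + V = 50.

144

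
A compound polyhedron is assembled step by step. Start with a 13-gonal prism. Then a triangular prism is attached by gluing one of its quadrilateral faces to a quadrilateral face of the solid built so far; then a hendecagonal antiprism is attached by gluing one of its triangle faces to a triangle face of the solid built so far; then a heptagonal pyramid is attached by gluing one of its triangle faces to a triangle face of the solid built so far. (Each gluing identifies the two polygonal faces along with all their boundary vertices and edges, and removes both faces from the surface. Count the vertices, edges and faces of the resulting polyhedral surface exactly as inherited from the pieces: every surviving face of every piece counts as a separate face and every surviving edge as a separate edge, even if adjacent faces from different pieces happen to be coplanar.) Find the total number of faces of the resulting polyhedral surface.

46

A 13-gonal prism: V=26, E=39, F=15.
Attach a triangular prism (V=6, E=9, F=5) along a 4-gon: merge 4 vertices and 4 edges, delete both glued faces → V=28, E=44, F=18.
Attach a hendecagonal antiprism (V=22, E=44, F=24) along a 3-gon: merge 3 vertices and 3 edges, delete both glued faces → V=47, E=85, F=40.
Attach a heptagonal pyramid (V=8, E=14, F=8) along a 3-gon: merge 3 vertices and 3 edges, delete both glued faces → V=52, E=96, F=46.
Check: V − E + F = 52 − 96 + 46 = 2.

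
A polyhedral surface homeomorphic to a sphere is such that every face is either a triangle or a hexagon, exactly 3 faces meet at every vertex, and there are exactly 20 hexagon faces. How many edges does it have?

Let x be the number of triangles; then F = 20 + x.
Edge–face incidences: 2E = 6·20 + 3·x = 120 + 3x.
Every vertex has degree 3, so 3V = 2E.
Euler: V − E + F = 2 ⇒ (2E)/3 − E + (20 + x) = 2.
Multiply by 6: 2·(2E) − 3·(2E) + 6·(20 + x) = 12, i.e. 120 + 6x − (120 + 3x) = 12.
Collecting terms: 3x = 12, so x = 4.
Then 2E = 120 + 3·4 = 132, so E = 66, V = 2E/3 = 44, F = 20 + 4 = 24.

66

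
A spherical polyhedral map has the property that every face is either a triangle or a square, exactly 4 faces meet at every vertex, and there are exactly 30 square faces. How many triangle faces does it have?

Let x be the number of triangles; then F = 30 + x.
Edge–face incidences: 2E = 4·30 + 3·x = 120 + 3x.
Every vertex has degree 4, so 4V = 2E.
Euler: V − E + F = 2 ⇒ (2E)/4 − E + (30 + x) = 2.
Multiply by 8: 2·(2E) − 4·(2E) + 8·(30 + x) = 16, i.e. 240 + 8x − 2·(120 + 3x) = 16.
Collecting terms: 2x = 16, so x = 8.
Then 2E = 120 + 3·8 = 144, so E = 72, V = 2E/4 = 36, F = 30 + 8 = 38.

8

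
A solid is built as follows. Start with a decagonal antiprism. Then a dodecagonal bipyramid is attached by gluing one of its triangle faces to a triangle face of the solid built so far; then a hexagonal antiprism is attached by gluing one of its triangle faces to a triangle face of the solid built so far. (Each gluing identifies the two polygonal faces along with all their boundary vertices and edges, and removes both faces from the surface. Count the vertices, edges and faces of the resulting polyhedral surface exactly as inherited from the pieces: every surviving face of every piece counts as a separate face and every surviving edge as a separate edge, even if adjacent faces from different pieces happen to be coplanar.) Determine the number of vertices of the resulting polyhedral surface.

A decagonal antiprism: V=20, E=40, F=22.
Attach a dodecagonal bipyramid (V=14, E=36, F=24) along a 3-gon: merge 3 vertices and 3 edges, delete both glued faces → V=31, E=73, F=44.
Attach a hexagonal antiprism (V=12, E=24, F=14) along a 3-gon: merge 3 vertices and 3 edges, delete both glued faces → V=40, E=94, F=56.
Check: V − E + F = 40 − 94 + 56 = 2.

40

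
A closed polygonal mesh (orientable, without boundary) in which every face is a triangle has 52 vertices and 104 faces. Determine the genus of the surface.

Every face is a triangle, so 2E = 3·104 = 312, giving E = 156.
χ = V − E + F = 52 − 156 + 104 = 0.
For a closed orientable surface χ = 2 − 2g, so g = (2 − (0))/2 = 1.

1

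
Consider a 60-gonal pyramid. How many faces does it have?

61

A pyramid on an n-gon base has one n-gon and n triangles: V = 60 + 1 = 61, E = 2·60 = 120, F = 60 + 1 = 61.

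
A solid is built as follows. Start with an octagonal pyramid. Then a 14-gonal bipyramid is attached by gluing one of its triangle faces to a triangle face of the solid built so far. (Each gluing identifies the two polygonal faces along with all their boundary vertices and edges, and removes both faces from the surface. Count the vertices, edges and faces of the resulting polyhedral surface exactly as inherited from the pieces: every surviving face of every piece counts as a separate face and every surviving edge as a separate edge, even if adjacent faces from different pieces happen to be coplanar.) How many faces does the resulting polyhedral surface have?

35

An octagonal pyramid: V=9, E=16, F=9.
Attach a 14-gonal bipyramid (V=16, E=42, F=28) along a 3-gon: merge 3 vertices and 3 edges, delete both glued faces → V=22, E=55, F=35.
Check: V − E + F = 22 − 55 + 35 = 2.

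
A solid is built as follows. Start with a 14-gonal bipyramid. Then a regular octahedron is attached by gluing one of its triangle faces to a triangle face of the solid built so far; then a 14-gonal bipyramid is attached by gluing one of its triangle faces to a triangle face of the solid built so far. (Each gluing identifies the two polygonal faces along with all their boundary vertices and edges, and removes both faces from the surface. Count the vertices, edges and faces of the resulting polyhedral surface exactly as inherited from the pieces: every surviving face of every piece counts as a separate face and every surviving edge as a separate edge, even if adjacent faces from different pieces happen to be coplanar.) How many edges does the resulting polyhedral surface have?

A 14-gonal bipyramid: V=16, E=42, F=28.
Attach a regular octahedron (V=6, E=12, F=8) along a 3-gon: merge 3 vertices and 3 edges, delete both glued faces → V=19, E=51, F=34.
Attach a 14-gonal bipyramid (V=16, E=42, F=28) along a 3-gon: merge 3 vertices and 3 edges, delete both glued faces → V=32, E=90, F=60.
Check: V − E + F = 32 − 90 + 60 = 2.

90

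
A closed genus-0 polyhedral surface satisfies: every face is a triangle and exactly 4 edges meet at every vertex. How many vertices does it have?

Each face has 3 edges and each edge borders two faces, so 2E = 3F.
Each vertex has degree 4, so 4V = 2E and hence V = 3F/4.
Euler: V − E + F = 2 ⇒ (3F/4) − (3F/2) + F = 2.
Multiply by 8: (6 − 12 + 8)F = 16, i.e. 2F = 16.
So F = 8, E = 3·8/2 = 12, V = 3·8/4 = 6.

6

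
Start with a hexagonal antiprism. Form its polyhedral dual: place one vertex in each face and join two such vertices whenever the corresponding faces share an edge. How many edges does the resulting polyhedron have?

The base solid has V = 12, E = 24, F = 14.
The dual swaps V and F and preserves E: V′ = F = 14, E′ = E = 24, F′ = V = 12.

24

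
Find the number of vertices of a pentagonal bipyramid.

7

A bipyramid over an n-gon has 2n triangular faces and n + 2 vertices: V = 5 + 2 = 7, E = 3·5 = 15, F = 2·5 = 10.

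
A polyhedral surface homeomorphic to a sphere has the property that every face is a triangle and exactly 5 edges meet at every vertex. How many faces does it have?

20

Each face has 3 edges and each edge borders two faces, so 2E = 3F.
Each vertex has degree 5, so 5V = 2E and hence V = 3F/5.
Euler: V − E + F = 2 ⇒ (3F/5) − (3F/2) + F = 2.
Multiply by 10: (6 − 15 + 10)F = 20, i.e. 1F = 20.
So F = 20, E = 3·20/2 = 30, V = 3·20/5 = 12.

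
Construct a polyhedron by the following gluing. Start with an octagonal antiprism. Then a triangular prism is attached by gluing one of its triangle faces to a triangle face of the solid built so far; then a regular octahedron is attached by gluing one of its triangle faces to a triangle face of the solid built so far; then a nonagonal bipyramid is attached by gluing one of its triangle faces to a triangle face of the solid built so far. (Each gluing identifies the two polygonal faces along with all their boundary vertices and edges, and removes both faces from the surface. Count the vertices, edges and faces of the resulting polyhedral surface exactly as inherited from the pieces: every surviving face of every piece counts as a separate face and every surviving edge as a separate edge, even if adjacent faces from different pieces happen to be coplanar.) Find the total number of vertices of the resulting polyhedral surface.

30

An octagonal antiprism: V=16, E=32, F=18.
Attach a triangular prism (V=6, E=9, F=5) along a 3-gon: merge 3 vertices and 3 edges, delete both glued faces → V=19, E=38, F=21.
Attach a regular octahedron (V=6, E=12, F=8) along a 3-gon: merge 3 vertices and 3 edges, delete both glued faces → V=22, E=47, F=27.
Attach a nonagonal bipyramid (V=11, E=27, F=18) along a 3-gon: merge 3 vertices and 3 edges, delete both glued faces → V=30, E=71, F=43.
Check: V − E + F = 30 − 71 + 43 = 2.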